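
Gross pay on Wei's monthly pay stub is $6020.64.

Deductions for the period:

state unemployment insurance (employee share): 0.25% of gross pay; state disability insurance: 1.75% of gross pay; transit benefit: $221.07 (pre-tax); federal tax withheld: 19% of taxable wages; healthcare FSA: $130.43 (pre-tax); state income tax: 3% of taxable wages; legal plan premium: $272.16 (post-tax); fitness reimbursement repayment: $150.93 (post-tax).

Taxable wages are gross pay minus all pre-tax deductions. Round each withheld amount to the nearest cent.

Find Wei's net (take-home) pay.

$3878.43

Transit benefit: $221.07
Healthcare FSA: $130.43
Pre-tax total = $221.07 + $130.43 = $351.50
Taxable wages = $6020.64 − $351.50 = $5669.14
Federal tax withheld: $5669.14 × 0.19 = $1077.14
State income tax: $5669.14 × 0.03 = $170.07
State disability insurance: $6020.64 × 0.0175 = $105.36
State unemployment insurance (employee share): $6020.64 × 0.0025 = $15.05
Fitness reimbursement repayment: $150.93
Legal plan premium: $272.16
Total deductions = $221.07 + $130.43 + $1077.14 + $170.07 + $105.36 + $15.05 + $150.93 + $272.16 = $2142.21
Net pay = $6020.64 − $2142.21 = $3878.43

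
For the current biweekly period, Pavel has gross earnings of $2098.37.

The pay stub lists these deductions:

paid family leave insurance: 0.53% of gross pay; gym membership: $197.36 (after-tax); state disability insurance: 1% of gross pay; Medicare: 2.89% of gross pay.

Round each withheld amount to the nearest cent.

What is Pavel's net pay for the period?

$1808.27

Medicare: $2098.37 × 0.0289 = $60.64
State disability insurance: $2098.37 × 0.01 = $20.98
Paid family leave insurance: $2098.37 × 0.0053 = $11.12
Gym membership: $197.36
Total deductions = $60.64 + $20.98 + $11.12 + $197.36 = $290.10
Net pay = $2098.37 − $290.10 = $1808.27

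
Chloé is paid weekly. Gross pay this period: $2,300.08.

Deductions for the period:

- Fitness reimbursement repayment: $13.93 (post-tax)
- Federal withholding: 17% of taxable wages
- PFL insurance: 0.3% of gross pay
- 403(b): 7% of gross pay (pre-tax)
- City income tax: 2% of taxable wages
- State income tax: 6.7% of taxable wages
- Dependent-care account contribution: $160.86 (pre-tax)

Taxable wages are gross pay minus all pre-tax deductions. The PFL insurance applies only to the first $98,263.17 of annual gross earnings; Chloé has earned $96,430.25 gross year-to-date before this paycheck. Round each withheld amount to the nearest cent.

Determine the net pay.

$1,450.38

403(b): $2,300.08 × 0.07 = $161.01
Dependent-care account contribution: $160.86
Pre-tax total = $161.01 + $160.86 = $321.87
Taxable wages = $2,300.08 − $321.87 = $1,978.21
City income tax: $1,978.21 × 0.02 = $39.56
Federal withholding: $1,978.21 × 0.17 = $336.30
State income tax: $1,978.21 × 0.067 = $132.54
PFL insurance: only $98,263.17 − $96,430.25 = $1,832.92 of this check is subject → $1,832.92 × 0.003 = $5.50
Fitness reimbursement repayment: $13.93
Total deductions = $161.01 + $160.86 + $39.56 + $336.30 + $132.54 + $5.50 + $13.93 = $849.70
Net pay = $2,300.08 − $849.70 = $1,450.38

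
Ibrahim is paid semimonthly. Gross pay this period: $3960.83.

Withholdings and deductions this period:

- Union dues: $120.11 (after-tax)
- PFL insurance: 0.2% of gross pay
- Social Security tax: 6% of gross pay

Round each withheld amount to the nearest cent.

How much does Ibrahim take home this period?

$3595.15

Social Security tax: $3960.83 × 0.06 = $237.65
PFL insurance: $3960.83 × 0.002 = $7.92
Union dues: $120.11
Total deductions = $237.65 + $7.92 + $120.11 = $365.68
Net pay = $3960.83 − $365.68 = $3595.15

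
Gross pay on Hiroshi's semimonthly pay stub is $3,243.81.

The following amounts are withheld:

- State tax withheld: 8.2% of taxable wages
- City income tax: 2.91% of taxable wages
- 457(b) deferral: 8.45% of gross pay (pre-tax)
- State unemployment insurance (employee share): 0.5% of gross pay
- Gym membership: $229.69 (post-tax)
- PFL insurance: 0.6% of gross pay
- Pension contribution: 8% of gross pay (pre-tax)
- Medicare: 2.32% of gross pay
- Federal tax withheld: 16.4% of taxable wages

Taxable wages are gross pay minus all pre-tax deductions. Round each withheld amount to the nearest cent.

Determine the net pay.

457(b) deferral: $3,243.81 × 0.0845 = $274.10
Pension contribution: $3,243.81 × 0.08 = $259.50
Pre-tax total = $274.10 + $259.50 = $533.60
Taxable wages = $3,243.81 − $533.60 = $2,710.21
Federal tax withheld: $2,710.21 × 0.164 = $444.47
State tax withheld: $2,710.21 × 0.082 = $222.24
City income tax: $2,710.21 × 0.0291 = $78.87
PFL insurance: $3,243.81 × 0.006 = $19.46
Medicare: $3,243.81 × 0.0232 = $75.26
State unemployment insurance (employee share): $3,243.81 × 0.005 = $16.22
Gym membership: $229.69
Total deductions = $274.10 + $259.50 + $444.47 + $222.24 + $78.87 + $19.46 + $75.26 + $16.22 + $229.69 = $1,619.81
Net pay = $3,243.81 − $1,619.81 = $1,624.00

$1,624.00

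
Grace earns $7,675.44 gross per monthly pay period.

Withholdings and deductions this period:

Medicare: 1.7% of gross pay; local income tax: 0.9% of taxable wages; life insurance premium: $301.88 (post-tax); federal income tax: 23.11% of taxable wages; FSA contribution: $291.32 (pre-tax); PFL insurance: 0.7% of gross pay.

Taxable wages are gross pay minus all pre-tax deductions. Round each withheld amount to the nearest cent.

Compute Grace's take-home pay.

$5,125.10

FSA contribution: $291.32
Taxable wages = $7,675.44 − $291.32 = $7,384.12
Federal income tax: $7,384.12 × 0.2311 = $1,706.47
Local income tax: $7,384.12 × 0.009 = $66.46
PFL insurance: $7,675.44 × 0.007 = $53.73
Medicare: $7,675.44 × 0.017 = $130.48
Life insurance premium: $301.88
Total deductions = $291.32 + $1,706.47 + $66.46 + $53.73 + $130.48 + $301.88 = $2,550.34
Net pay = $7,675.44 − $2,550.34 = $5,125.10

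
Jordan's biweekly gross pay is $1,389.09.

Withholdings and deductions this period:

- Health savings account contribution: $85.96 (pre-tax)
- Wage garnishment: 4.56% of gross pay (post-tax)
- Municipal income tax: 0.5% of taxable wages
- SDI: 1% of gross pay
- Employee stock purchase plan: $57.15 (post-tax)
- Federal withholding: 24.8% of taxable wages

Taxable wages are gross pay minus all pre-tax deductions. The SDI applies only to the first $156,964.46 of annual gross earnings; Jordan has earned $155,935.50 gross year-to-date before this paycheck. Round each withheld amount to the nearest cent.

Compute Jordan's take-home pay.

$842.65

Health savings account contribution: $85.96
Taxable wages = $1,389.09 − $85.96 = $1,303.13
Federal withholding: $1,303.13 × 0.248 = $323.18
Municipal income tax: $1,303.13 × 0.005 = $6.52
SDI: only $156,964.46 − $155,935.50 = $1,028.96 of this check is subject → $1,028.96 × 0.01 = $10.29
Employee stock purchase plan: $57.15
Wage garnishment: $1,389.09 × 0.0456 = $63.34
Total deductions = $85.96 + $323.18 + $6.52 + $10.29 + $57.15 + $63.34 = $546.44
Net pay = $1,389.09 − $546.44 = $842.65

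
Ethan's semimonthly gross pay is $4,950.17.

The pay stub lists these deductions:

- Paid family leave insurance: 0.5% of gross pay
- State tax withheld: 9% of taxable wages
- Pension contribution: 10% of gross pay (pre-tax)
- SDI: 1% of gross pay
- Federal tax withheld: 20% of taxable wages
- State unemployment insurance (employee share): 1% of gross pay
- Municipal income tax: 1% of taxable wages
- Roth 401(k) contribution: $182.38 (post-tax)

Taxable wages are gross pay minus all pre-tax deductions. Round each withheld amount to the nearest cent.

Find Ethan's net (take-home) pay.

$2,812.48

Pension contribution: $4,950.17 × 0.1 = $495.02
Taxable wages = $4,950.17 − $495.02 = $4,455.15
State tax withheld: $4,455.15 × 0.09 = $400.96
Municipal income tax: $4,455.15 × 0.01 = $44.55
Federal tax withheld: $4,455.15 × 0.2 = $891.03
State unemployment insurance (employee share): $4,950.17 × 0.01 = $49.50
Paid family leave insurance: $4,950.17 × 0.005 = $24.75
SDI: $4,950.17 × 0.01 = $49.50
Roth 401(k) contribution: $182.38
Total deductions = $495.02 + $400.96 + $44.55 + $891.03 + $49.50 + $24.75 + $49.50 + $182.38 = $2,137.69
Net pay = $4,950.17 − $2,137.69 = $2,812.48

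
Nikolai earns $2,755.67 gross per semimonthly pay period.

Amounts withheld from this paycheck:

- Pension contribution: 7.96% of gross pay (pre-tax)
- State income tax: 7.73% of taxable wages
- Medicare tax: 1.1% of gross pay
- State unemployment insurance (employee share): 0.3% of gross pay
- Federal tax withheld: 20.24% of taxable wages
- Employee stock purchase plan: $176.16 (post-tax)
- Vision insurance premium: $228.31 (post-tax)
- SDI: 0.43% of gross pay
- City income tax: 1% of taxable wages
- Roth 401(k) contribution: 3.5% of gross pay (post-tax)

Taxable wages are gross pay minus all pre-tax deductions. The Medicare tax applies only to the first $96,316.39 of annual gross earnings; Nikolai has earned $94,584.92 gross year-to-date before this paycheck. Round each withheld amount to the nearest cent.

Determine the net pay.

$1,261.46

Pension contribution: $2,755.67 × 0.0796 = $219.35
Taxable wages = $2,755.67 − $219.35 = $2,536.32
Federal tax withheld: $2,536.32 × 0.2024 = $513.35
State income tax: $2,536.32 × 0.0773 = $196.06
City income tax: $2,536.32 × 0.01 = $25.36
SDI: $2,755.67 × 0.0043 = $11.85
State unemployment insurance (employee share): $2,755.67 × 0.003 = $8.27
Medicare tax: only $96,316.39 − $94,584.92 = $1,731.47 of this check is subject → $1,731.47 × 0.011 = $19.05
Employee stock purchase plan: $176.16
Vision insurance premium: $228.31
Roth 401(k) contribution: $2,755.67 × 0.035 = $96.45
Total deductions = $219.35 + $513.35 + $196.06 + $25.36 + $11.85 + $8.27 + $19.05 + $176.16 + $228.31 + $96.45 = $1,494.21
Net pay = $2,755.67 − $1,494.21 = $1,261.46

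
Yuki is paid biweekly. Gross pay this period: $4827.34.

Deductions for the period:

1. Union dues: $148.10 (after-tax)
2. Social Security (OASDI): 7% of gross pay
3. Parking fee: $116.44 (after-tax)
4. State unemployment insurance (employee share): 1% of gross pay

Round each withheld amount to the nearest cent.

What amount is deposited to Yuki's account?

$4176.62

Social Security (OASDI): $4827.34 × 0.07 = $337.91
State unemployment insurance (employee share): $4827.34 × 0.01 = $48.27
Parking fee: $116.44
Union dues: $148.10
Total deductions = $337.91 + $48.27 + $116.44 + $148.10 = $650.72
Net pay = $4827.34 − $650.72 = $4176.62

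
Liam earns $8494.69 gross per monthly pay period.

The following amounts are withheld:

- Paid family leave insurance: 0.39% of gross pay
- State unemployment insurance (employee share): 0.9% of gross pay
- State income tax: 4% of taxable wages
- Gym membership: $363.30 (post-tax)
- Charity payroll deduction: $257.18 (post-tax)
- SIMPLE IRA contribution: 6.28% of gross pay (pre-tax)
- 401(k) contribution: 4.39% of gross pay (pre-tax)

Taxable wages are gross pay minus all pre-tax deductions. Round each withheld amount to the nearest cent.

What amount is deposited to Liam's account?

$6554.71

SIMPLE IRA contribution: $8494.69 × 0.0628 = $533.47
401(k) contribution: $8494.69 × 0.0439 = $372.92
Pre-tax total = $533.47 + $372.92 = $906.39
Taxable wages = $8494.69 − $906.39 = $7588.30
State income tax: $7588.30 × 0.04 = $303.53
State unemployment insurance (employee share): $8494.69 × 0.009 = $76.45
Paid family leave insurance: $8494.69 × 0.0039 = $33.13
Gym membership: $363.30
Charity payroll deduction: $257.18
Total deductions = $533.47 + $372.92 + $303.53 + $76.45 + $33.13 + $363.30 + $257.18 = $1939.98
Net pay = $8494.69 − $1939.98 = $6554.71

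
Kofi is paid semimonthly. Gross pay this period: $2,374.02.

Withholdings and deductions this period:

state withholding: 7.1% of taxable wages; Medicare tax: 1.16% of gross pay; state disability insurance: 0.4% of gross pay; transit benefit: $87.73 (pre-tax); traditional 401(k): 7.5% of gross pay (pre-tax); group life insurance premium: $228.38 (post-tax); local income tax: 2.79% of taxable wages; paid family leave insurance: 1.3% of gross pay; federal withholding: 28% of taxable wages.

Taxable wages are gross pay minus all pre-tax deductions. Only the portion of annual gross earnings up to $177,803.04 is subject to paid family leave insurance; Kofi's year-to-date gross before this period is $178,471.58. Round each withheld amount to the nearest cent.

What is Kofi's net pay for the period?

$1,044.00

Traditional 401(k): $2,374.02 × 0.075 = $178.05
Transit benefit: $87.73
Pre-tax total = $178.05 + $87.73 = $265.78
Taxable wages = $2,374.02 − $265.78 = $2,108.24
State withholding: $2,108.24 × 0.071 = $149.69
Local income tax: $2,108.24 × 0.0279 = $58.82
Federal withholding: $2,108.24 × 0.28 = $590.31
State disability insurance: $2,374.02 × 0.004 = $9.50
Paid family leave insurance: annual cap $177,803.04 already reached (YTD $178,471.58), so $0.00
Medicare tax: $2,374.02 × 0.0116 = $27.54
Group life insurance premium: $228.38
Total deductions = $178.05 + $87.73 + $149.69 + $58.82 + $590.31 + $9.50 + $0.00 + $27.54 + $228.38 = $1,330.02
Net pay = $2,374.02 − $1,330.02 = $1,044.00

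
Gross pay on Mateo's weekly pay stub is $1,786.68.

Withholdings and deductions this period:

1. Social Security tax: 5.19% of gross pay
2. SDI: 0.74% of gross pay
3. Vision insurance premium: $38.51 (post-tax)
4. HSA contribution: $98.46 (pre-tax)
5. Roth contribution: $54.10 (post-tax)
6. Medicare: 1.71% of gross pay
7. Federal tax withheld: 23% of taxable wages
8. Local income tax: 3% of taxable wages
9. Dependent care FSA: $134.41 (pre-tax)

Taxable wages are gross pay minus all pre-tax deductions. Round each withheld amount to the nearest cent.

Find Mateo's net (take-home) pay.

$920.71

Dependent care FSA: $134.41
HSA contribution: $98.46
Pre-tax total = $134.41 + $98.46 = $232.87
Taxable wages = $1,786.68 − $232.87 = $1,553.81
Federal tax withheld: $1,553.81 × 0.23 = $357.38
Local income tax: $1,553.81 × 0.03 = $46.61
Social Security tax: $1,786.68 × 0.0519 = $92.73
SDI: $1,786.68 × 0.0074 = $13.22
Medicare: $1,786.68 × 0.0171 = $30.55
Roth contribution: $54.10
Vision insurance premium: $38.51
Total deductions = $134.41 + $98.46 + $357.38 + $46.61 + $92.73 + $13.22 + $30.55 + $54.10 + $38.51 = $865.97
Net pay = $1,786.68 − $865.97 = $920.71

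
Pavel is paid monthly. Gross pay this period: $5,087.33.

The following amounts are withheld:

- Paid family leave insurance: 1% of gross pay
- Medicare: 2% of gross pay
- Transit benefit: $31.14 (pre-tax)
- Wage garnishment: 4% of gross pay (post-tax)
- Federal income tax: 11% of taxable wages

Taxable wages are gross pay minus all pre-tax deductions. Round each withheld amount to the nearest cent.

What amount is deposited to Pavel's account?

Transit benefit: $31.14
Taxable wages = $5,087.33 − $31.14 = $5,056.19
Federal income tax: $5,056.19 × 0.11 = $556.18
Medicare: $5,087.33 × 0.02 = $101.75
Paid family leave insurance: $5,087.33 × 0.01 = $50.87
Wage garnishment: $5,087.33 × 0.04 = $203.49
Total deductions = $31.14 + $556.18 + $101.75 + $50.87 + $203.49 = $943.43
Net pay = $5,087.33 − $943.43 = $4,143.90

$4,143.90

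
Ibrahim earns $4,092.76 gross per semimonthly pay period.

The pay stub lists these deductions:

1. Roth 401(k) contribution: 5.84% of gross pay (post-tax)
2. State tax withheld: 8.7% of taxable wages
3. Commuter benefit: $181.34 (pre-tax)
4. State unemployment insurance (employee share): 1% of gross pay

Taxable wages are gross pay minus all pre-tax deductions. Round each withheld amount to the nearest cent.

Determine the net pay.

$3,291.18

Commuter benefit: $181.34
Taxable wages = $4,092.76 − $181.34 = $3,911.42
State tax withheld: $3,911.42 × 0.087 = $340.29
State unemployment insurance (employee share): $4,092.76 × 0.01 = $40.93
Roth 401(k) contribution: $4,092.76 × 0.0584 = $239.02
Total deductions = $181.34 + $340.29 + $40.93 + $239.02 = $801.58
Net pay = $4,092.76 − $801.58 = $3,291.18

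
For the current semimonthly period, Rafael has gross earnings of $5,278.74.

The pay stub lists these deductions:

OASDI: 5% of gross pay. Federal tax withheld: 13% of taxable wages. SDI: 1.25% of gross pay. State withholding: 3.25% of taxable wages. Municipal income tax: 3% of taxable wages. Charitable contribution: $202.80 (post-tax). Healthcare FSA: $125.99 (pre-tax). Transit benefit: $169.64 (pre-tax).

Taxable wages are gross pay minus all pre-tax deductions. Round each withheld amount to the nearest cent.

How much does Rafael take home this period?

Healthcare FSA: $125.99
Transit benefit: $169.64
Pre-tax total = $125.99 + $169.64 = $295.63
Taxable wages = $5,278.74 − $295.63 = $4,983.11
State withholding: $4,983.11 × 0.0325 = $161.95
Federal tax withheld: $4,983.11 × 0.13 = $647.80
Municipal income tax: $4,983.11 × 0.03 = $149.49
SDI: $5,278.74 × 0.0125 = $65.98
OASDI: $5,278.74 × 0.05 = $263.94
Charitable contribution: $202.80
Total deductions = $125.99 + $169.64 + $161.95 + $647.80 + $149.49 + $65.98 + $263.94 + $202.80 = $1,787.59
Net pay = $5,278.74 − $1,787.59 = $3,491.15

$3,491.15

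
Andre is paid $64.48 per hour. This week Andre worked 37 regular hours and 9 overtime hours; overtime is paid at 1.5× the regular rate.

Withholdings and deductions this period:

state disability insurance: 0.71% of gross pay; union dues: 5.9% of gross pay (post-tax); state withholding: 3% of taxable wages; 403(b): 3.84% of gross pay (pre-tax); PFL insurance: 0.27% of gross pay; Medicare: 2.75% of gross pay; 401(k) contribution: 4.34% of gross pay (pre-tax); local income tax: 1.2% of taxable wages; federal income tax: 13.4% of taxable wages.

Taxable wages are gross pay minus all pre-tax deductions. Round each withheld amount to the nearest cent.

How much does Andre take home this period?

Regular pay: 37 × $64.48 = $2385.76
Overtime pay: 9 × $64.48 × 1.5 = $870.48
Gross pay = $2385.76 + $870.48 = $3256.24
401(k) contribution: $3256.24 × 0.0434 = $141.32
403(b): $3256.24 × 0.0384 = $125.04
Pre-tax total = $141.32 + $125.04 = $266.36
Taxable wages = $3256.24 − $266.36 = $2989.88
State withholding: $2989.88 × 0.03 = $89.70
Federal income tax: $2989.88 × 0.134 = $400.64
Local income tax: $2989.88 × 0.012 = $35.88
Medicare: $3256.24 × 0.0275 = $89.55
PFL insurance: $3256.24 × 0.0027 = $8.79
State disability insurance: $3256.24 × 0.0071 = $23.12
Union dues: $3256.24 × 0.059 = $192.12
Total deductions = $141.32 + $125.04 + $89.70 + $400.64 + $35.88 + $89.55 + $8.79 + $23.12 + $192.12 = $1106.16
Net pay = $3256.24 − $1106.16 = $2150.08

$2150.08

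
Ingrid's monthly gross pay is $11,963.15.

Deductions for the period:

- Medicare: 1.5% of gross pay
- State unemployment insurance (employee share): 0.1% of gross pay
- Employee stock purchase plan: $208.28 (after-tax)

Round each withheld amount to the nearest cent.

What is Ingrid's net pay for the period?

$11,563.46

State unemployment insurance (employee share): $11,963.15 × 0.001 = $11.96
Medicare: $11,963.15 × 0.015 = $179.45
Employee stock purchase plan: $208.28
Total deductions = $11.96 + $179.45 + $208.28 = $399.69
Net pay = $11,963.15 − $399.69 = $11,563.46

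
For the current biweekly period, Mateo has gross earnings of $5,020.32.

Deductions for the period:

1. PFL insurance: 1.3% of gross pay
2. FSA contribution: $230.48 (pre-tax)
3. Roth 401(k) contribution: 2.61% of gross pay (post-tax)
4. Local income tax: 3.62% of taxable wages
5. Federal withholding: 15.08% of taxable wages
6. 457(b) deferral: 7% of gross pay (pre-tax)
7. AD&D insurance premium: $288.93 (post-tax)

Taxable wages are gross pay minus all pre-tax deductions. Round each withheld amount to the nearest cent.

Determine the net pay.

$3,123.22

FSA contribution: $230.48
457(b) deferral: $5,020.32 × 0.07 = $351.42
Pre-tax total = $230.48 + $351.42 = $581.90
Taxable wages = $5,020.32 − $581.90 = $4,438.42
Local income tax: $4,438.42 × 0.0362 = $160.67
Federal withholding: $4,438.42 × 0.1508 = $669.31
PFL insurance: $5,020.32 × 0.013 = $65.26
Roth 401(k) contribution: $5,020.32 × 0.0261 = $131.03
AD&D insurance premium: $288.93
Total deductions = $230.48 + $351.42 + $160.67 + $669.31 + $65.26 + $131.03 + $288.93 = $1,897.10
Net pay = $5,020.32 − $1,897.10 = $3,123.22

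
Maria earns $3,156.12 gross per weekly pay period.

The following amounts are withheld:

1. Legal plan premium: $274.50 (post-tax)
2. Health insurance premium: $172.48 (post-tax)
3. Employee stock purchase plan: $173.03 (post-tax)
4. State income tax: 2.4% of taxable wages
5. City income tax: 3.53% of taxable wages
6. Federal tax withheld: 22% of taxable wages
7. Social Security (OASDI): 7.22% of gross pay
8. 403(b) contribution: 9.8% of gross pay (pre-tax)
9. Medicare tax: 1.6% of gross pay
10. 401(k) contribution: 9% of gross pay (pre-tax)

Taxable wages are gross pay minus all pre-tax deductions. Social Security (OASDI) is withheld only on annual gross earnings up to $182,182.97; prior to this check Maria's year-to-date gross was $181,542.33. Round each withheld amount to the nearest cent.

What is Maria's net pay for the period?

$1,130.22

403(b) contribution: $3,156.12 × 0.098 = $309.30
401(k) contribution: $3,156.12 × 0.09 = $284.05
Pre-tax total = $309.30 + $284.05 = $593.35
Taxable wages = $3,156.12 − $593.35 = $2,562.77
Federal tax withheld: $2,562.77 × 0.22 = $563.81
State income tax: $2,562.77 × 0.024 = $61.51
City income tax: $2,562.77 × 0.0353 = $90.47
Social Security (OASDI): only $182,182.97 − $181,542.33 = $640.64 of this check is subject → $640.64 × 0.0722 = $46.25
Medicare tax: $3,156.12 × 0.016 = $50.50
Legal plan premium: $274.50
Employee stock purchase plan: $173.03
Health insurance premium: $172.48
Total deductions = $309.30 + $284.05 + $563.81 + $61.51 + $90.47 + $46.25 + $50.50 + $274.50 + $173.03 + $172.48 = $2,025.90
Net pay = $3,156.12 − $2,025.90 = $1,130.22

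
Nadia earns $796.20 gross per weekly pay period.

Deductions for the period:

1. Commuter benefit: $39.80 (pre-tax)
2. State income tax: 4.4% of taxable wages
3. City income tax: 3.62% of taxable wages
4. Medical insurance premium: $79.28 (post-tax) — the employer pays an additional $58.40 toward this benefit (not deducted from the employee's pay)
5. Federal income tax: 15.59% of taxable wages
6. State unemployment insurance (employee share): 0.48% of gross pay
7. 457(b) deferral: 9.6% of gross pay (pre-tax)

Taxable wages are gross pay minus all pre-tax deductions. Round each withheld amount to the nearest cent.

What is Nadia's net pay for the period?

457(b) deferral: $796.20 × 0.096 = $76.44
Commuter benefit: $39.80
Pre-tax total = $76.44 + $39.80 = $116.24
Taxable wages = $796.20 − $116.24 = $679.96
City income tax: $679.96 × 0.0362 = $24.61
State income tax: $679.96 × 0.044 = $29.92
Federal income tax: $679.96 × 0.1559 = $106.01
State unemployment insurance (employee share): $796.20 × 0.0048 = $3.82
Medical insurance premium: $79.28
(Employer's $58.40 toward medical insurance premium is not withheld from the employee.)
Total deductions = $76.44 + $39.80 + $24.61 + $29.92 + $106.01 + $3.82 + $79.28 = $359.88
Net pay = $796.20 − $359.88 = $436.32

$436.32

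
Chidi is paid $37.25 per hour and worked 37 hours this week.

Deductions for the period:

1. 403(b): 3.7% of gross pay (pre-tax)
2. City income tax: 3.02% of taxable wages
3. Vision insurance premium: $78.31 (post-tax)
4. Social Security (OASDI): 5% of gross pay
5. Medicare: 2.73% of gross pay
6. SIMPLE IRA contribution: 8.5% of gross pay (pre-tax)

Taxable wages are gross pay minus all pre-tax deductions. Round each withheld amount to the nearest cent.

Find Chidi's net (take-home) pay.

Gross pay: 37 × $37.25 = $1378.25
SIMPLE IRA contribution: $1378.25 × 0.085 = $117.15
403(b): $1378.25 × 0.037 = $51.00
Pre-tax total = $117.15 + $51.00 = $168.15
Taxable wages = $1378.25 − $168.15 = $1210.10
City income tax: $1210.10 × 0.0302 = $36.55
Medicare: $1378.25 × 0.0273 = $37.63
Social Security (OASDI): $1378.25 × 0.05 = $68.91
Vision insurance premium: $78.31
Total deductions = $117.15 + $51.00 + $36.55 + $37.63 + $68.91 + $78.31 = $389.55
Net pay = $1378.25 − $389.55 = $988.70

$988.70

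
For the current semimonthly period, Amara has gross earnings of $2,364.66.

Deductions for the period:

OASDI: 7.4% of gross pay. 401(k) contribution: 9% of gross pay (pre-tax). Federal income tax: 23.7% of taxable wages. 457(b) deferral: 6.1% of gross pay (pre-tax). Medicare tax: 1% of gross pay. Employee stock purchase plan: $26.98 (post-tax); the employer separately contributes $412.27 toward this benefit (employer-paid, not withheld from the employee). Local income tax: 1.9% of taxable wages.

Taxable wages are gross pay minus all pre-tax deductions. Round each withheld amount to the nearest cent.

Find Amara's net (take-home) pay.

$1,268.05

401(k) contribution: $2,364.66 × 0.09 = $212.82
457(b) deferral: $2,364.66 × 0.061 = $144.24
Pre-tax total = $212.82 + $144.24 = $357.06
Taxable wages = $2,364.66 − $357.06 = $2,007.60
Local income tax: $2,007.60 × 0.019 = $38.14
Federal income tax: $2,007.60 × 0.237 = $475.80
Medicare tax: $2,364.66 × 0.01 = $23.65
OASDI: $2,364.66 × 0.074 = $174.98
Employee stock purchase plan: $26.98
(Employer's $412.27 toward employee stock purchase plan is not withheld from the employee.)
Total deductions = $212.82 + $144.24 + $38.14 + $475.80 + $23.65 + $174.98 + $26.98 = $1,096.61
Net pay = $2,364.66 − $1,096.61 = $1,268.05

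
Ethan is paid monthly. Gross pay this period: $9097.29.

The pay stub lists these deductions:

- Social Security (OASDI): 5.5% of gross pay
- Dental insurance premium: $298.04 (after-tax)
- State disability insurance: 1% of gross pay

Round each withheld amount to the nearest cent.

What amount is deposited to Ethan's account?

State disability insurance: $9097.29 × 0.01 = $90.97
Social Security (OASDI): $9097.29 × 0.055 = $500.35
Dental insurance premium: $298.04
Total deductions = $90.97 + $500.35 + $298.04 = $889.36
Net pay = $9097.29 − $889.36 = $8207.93

$8207.93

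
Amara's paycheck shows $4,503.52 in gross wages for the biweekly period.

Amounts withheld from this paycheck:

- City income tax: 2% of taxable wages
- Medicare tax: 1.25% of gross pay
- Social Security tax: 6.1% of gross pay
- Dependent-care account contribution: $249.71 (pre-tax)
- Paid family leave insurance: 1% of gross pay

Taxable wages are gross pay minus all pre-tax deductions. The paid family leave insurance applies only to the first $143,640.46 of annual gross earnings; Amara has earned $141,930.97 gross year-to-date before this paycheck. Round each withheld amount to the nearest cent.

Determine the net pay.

Dependent-care account contribution: $249.71
Taxable wages = $4,503.52 − $249.71 = $4,253.81
City income tax: $4,253.81 × 0.02 = $85.08
Paid family leave insurance: only $143,640.46 − $141,930.97 = $1,709.49 of this check is subject → $1,709.49 × 0.01 = $17.09
Medicare tax: $4,503.52 × 0.0125 = $56.29
Social Security tax: $4,503.52 × 0.061 = $274.71
Total deductions = $249.71 + $85.08 + $17.09 + $56.29 + $274.71 = $682.88
Net pay = $4,503.52 − $682.88 = $3,820.64

$3,820.64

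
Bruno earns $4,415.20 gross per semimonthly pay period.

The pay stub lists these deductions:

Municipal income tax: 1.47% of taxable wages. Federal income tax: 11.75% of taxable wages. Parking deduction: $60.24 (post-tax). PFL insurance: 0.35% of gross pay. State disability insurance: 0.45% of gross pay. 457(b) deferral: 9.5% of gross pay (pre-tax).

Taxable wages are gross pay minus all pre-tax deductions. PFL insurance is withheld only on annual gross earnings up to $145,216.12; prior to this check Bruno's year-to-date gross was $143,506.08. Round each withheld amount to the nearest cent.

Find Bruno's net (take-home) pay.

457(b) deferral: $4,415.20 × 0.095 = $419.44
Taxable wages = $4,415.20 − $419.44 = $3,995.76
Municipal income tax: $3,995.76 × 0.0147 = $58.74
Federal income tax: $3,995.76 × 0.1175 = $469.50
State disability insurance: $4,415.20 × 0.0045 = $19.87
PFL insurance: only $145,216.12 − $143,506.08 = $1,710.04 of this check is subject → $1,710.04 × 0.0035 = $5.99
Parking deduction: $60.24
Total deductions = $419.44 + $58.74 + $469.50 + $19.87 + $5.99 + $60.24 = $1,033.78
Net pay = $4,415.20 − $1,033.78 = $3,381.42

$3,381.42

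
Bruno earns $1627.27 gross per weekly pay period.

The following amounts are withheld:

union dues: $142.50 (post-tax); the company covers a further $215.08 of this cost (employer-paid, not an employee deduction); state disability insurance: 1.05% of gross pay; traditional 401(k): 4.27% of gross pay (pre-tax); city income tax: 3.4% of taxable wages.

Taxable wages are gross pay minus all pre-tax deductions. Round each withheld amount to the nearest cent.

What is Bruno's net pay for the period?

Traditional 401(k): $1627.27 × 0.0427 = $69.48
Taxable wages = $1627.27 − $69.48 = $1557.79
City income tax: $1557.79 × 0.034 = $52.96
State disability insurance: $1627.27 × 0.0105 = $17.09
Union dues: $142.50
(Employer's $215.08 toward union dues is not withheld from the employee.)
Total deductions = $69.48 + $52.96 + $17.09 + $142.50 = $282.03
Net pay = $1627.27 − $282.03 = $1345.24

$1345.24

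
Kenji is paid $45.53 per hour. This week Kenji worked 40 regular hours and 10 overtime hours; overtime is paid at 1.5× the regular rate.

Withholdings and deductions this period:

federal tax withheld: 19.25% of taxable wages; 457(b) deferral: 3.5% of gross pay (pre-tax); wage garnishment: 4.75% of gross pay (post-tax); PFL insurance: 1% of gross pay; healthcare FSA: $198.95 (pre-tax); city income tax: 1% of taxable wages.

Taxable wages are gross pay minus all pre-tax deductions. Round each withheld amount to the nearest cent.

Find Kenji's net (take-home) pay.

Regular pay: 40 × $45.53 = $1821.20
Overtime pay: 10 × $45.53 × 1.5 = $682.95
Gross pay = $1821.20 + $682.95 = $2504.15
457(b) deferral: $2504.15 × 0.035 = $87.65
Healthcare FSA: $198.95
Pre-tax total = $87.65 + $198.95 = $286.60
Taxable wages = $2504.15 − $286.60 = $2217.55
City income tax: $2217.55 × 0.01 = $22.18
Federal tax withheld: $2217.55 × 0.1925 = $426.88
PFL insurance: $2504.15 × 0.01 = $25.04
Wage garnishment: $2504.15 × 0.0475 = $118.95
Total deductions = $87.65 + $198.95 + $22.18 + $426.88 + $25.04 + $118.95 = $879.65
Net pay = $2504.15 − $879.65 = $1624.50

$1624.50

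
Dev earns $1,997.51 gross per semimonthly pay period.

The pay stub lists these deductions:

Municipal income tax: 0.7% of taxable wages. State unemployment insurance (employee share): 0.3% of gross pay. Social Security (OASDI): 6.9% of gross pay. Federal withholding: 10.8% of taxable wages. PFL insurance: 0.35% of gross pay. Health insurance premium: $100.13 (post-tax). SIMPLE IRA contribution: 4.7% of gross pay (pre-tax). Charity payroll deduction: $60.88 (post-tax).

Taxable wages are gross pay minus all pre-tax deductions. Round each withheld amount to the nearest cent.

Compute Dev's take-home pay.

$1,372.89

SIMPLE IRA contribution: $1,997.51 × 0.047 = $93.88
Taxable wages = $1,997.51 − $93.88 = $1,903.63
Federal withholding: $1,903.63 × 0.108 = $205.59
Municipal income tax: $1,903.63 × 0.007 = $13.33
State unemployment insurance (employee share): $1,997.51 × 0.003 = $5.99
Social Security (OASDI): $1,997.51 × 0.069 = $137.83
PFL insurance: $1,997.51 × 0.0035 = $6.99
Charity payroll deduction: $60.88
Health insurance premium: $100.13
Total deductions = $93.88 + $205.59 + $13.33 + $5.99 + $137.83 + $6.99 + $60.88 + $100.13 = $624.62
Net pay = $1,997.51 − $624.62 = $1,372.89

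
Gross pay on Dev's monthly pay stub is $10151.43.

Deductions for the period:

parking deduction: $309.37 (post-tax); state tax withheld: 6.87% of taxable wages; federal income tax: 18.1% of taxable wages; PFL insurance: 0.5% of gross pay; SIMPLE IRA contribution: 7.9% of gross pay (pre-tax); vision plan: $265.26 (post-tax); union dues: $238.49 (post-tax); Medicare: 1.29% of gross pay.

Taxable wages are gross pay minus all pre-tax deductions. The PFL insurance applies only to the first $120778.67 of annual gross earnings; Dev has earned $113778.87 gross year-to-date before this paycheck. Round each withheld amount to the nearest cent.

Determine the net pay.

$6035.84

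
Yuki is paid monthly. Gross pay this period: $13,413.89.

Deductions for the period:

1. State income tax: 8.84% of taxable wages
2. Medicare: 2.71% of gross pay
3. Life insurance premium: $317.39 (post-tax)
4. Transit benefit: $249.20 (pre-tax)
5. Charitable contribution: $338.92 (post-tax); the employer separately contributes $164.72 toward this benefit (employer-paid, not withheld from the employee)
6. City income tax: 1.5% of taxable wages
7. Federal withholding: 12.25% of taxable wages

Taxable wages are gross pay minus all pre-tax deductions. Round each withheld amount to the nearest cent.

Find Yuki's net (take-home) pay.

$9,170.96

Transit benefit: $249.20
Taxable wages = $13,413.89 − $249.20 = $13,164.69
State income tax: $13,164.69 × 0.0884 = $1,163.76
City income tax: $13,164.69 × 0.015 = $197.47
Federal withholding: $13,164.69 × 0.1225 = $1,612.67
Medicare: $13,413.89 × 0.0271 = $363.52
Charitable contribution: $338.92
Life insurance premium: $317.39
(Employer's $164.72 toward charitable contribution is not withheld from the employee.)
Total deductions = $249.20 + $1,163.76 + $197.47 + $1,612.67 + $363.52 + $338.92 + $317.39 = $4,242.93
Net pay = $13,413.89 − $4,242.93 = $9,170.96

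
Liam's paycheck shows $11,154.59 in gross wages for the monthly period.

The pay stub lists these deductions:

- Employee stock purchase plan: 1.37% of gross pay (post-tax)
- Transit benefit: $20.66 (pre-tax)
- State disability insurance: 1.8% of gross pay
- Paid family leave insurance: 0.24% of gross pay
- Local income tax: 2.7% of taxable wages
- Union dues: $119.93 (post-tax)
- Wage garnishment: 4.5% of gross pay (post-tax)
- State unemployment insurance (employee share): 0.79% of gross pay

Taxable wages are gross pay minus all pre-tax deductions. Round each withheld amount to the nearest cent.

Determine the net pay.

$9,742.93

Transit benefit: $20.66
Taxable wages = $11,154.59 − $20.66 = $11,133.93
Local income tax: $11,133.93 × 0.027 = $300.62
State disability insurance: $11,154.59 × 0.018 = $200.78
Paid family leave insurance: $11,154.59 × 0.0024 = $26.77
State unemployment insurance (employee share): $11,154.59 × 0.0079 = $88.12
Union dues: $119.93
Employee stock purchase plan: $11,154.59 × 0.0137 = $152.82
Wage garnishment: $11,154.59 × 0.045 = $501.96
Total deductions = $20.66 + $300.62 + $200.78 + $26.77 + $88.12 + $119.93 + $152.82 + $501.96 = $1,411.66
Net pay = $11,154.59 − $1,411.66 = $9,742.93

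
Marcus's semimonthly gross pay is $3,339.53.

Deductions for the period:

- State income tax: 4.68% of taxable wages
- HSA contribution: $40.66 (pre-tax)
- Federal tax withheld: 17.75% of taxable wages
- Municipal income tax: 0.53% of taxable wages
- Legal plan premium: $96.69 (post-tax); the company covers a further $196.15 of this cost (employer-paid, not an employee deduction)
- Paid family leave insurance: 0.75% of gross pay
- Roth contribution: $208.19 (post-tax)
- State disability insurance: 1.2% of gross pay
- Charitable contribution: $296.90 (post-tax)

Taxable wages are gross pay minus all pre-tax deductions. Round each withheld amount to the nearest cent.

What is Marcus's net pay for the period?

$1,874.55

HSA contribution: $40.66
Taxable wages = $3,339.53 − $40.66 = $3,298.87
State income tax: $3,298.87 × 0.0468 = $154.39
Municipal income tax: $3,298.87 × 0.0053 = $17.48
Federal tax withheld: $3,298.87 × 0.1775 = $585.55
Paid family leave insurance: $3,339.53 × 0.0075 = $25.05
State disability insurance: $3,339.53 × 0.012 = $40.07
Charitable contribution: $296.90
Legal plan premium: $96.69
Roth contribution: $208.19
(Employer's $196.15 toward legal plan premium is not withheld from the employee.)
Total deductions = $40.66 + $154.39 + $17.48 + $585.55 + $25.05 + $40.07 + $296.90 + $96.69 + $208.19 = $1,464.98
Net pay = $3,339.53 − $1,464.98 = $1,874.55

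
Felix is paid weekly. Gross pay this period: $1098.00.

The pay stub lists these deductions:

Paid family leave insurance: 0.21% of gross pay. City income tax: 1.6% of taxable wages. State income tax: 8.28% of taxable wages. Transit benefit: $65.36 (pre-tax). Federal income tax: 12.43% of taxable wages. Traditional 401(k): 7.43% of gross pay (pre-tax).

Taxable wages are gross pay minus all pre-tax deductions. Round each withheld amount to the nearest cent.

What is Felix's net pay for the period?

$736.56

Transit benefit: $65.36
Traditional 401(k): $1098.00 × 0.0743 = $81.58
Pre-tax total = $65.36 + $81.58 = $146.94
Taxable wages = $1098.00 − $146.94 = $951.06
City income tax: $951.06 × 0.016 = $15.22
State income tax: $951.06 × 0.0828 = $78.75
Federal income tax: $951.06 × 0.1243 = $118.22
Paid family leave insurance: $1098.00 × 0.0021 = $2.31
Total deductions = $65.36 + $81.58 + $15.22 + $78.75 + $118.22 + $2.31 = $361.44
Net pay = $1098.00 − $361.44 = $736.56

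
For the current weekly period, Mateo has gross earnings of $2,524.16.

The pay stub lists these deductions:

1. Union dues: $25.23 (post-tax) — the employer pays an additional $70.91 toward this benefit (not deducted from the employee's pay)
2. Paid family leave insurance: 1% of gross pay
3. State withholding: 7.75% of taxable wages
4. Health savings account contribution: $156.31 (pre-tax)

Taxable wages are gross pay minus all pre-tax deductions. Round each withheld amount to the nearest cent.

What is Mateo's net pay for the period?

$2,133.87

Health savings account contribution: $156.31
Taxable wages = $2,524.16 − $156.31 = $2,367.85
State withholding: $2,367.85 × 0.0775 = $183.51
Paid family leave insurance: $2,524.16 × 0.01 = $25.24
Union dues: $25.23
(Employer's $70.91 toward union dues is not withheld from the employee.)
Total deductions = $156.31 + $183.51 + $25.24 + $25.23 = $390.29
Net pay = $2,524.16 − $390.29 = $2,133.87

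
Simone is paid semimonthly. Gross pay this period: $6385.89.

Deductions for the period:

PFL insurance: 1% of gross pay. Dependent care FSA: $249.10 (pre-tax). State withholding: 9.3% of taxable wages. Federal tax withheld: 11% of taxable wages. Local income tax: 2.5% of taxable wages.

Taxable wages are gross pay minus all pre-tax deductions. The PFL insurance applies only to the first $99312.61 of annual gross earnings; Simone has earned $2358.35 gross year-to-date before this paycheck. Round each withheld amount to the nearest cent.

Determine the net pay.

$4673.74

Dependent care FSA: $249.10
Taxable wages = $6385.89 − $249.10 = $6136.79
State withholding: $6136.79 × 0.093 = $570.72
Federal tax withheld: $6136.79 × 0.11 = $675.05
Local income tax: $6136.79 × 0.025 = $153.42
PFL insurance: cap not yet reached, full $6385.89 is subject → $6385.89 × 0.01 = $63.86
Total deductions = $249.10 + $570.72 + $675.05 + $153.42 + $63.86 = $1712.15
Net pay = $6385.89 − $1712.15 = $4673.74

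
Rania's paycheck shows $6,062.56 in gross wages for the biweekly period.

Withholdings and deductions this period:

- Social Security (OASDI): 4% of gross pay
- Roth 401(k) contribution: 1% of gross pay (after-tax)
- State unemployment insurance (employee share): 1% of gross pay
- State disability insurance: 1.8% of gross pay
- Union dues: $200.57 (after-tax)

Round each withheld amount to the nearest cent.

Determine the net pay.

State disability insurance: $6,062.56 × 0.018 = $109.13
Social Security (OASDI): $6,062.56 × 0.04 = $242.50
State unemployment insurance (employee share): $6,062.56 × 0.01 = $60.63
Roth 401(k) contribution: $6,062.56 × 0.01 = $60.63
Union dues: $200.57
Total deductions = $109.13 + $242.50 + $60.63 + $60.63 + $200.57 = $673.46
Net pay = $6,062.56 − $673.46 = $5,389.10

$5,389.10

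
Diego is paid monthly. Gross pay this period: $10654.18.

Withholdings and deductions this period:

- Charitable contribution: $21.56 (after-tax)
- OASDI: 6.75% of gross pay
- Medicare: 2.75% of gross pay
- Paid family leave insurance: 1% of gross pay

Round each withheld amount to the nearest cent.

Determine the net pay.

$9513.93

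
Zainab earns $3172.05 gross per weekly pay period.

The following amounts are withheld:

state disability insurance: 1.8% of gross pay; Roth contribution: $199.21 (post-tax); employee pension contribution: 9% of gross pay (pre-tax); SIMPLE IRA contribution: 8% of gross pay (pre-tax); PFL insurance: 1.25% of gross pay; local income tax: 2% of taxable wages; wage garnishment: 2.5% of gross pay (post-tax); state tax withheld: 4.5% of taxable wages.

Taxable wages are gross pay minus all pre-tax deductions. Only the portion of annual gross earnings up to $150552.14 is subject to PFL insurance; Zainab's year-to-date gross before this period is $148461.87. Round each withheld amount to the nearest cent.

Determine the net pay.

$2099.93

Employee pension contribution: $3172.05 × 0.09 = $285.48
SIMPLE IRA contribution: $3172.05 × 0.08 = $253.76
Pre-tax total = $285.48 + $253.76 = $539.24
Taxable wages = $3172.05 − $539.24 = $2632.81
Local income tax: $2632.81 × 0.02 = $52.66
State tax withheld: $2632.81 × 0.045 = $118.48
State disability insurance: $3172.05 × 0.018 = $57.10
PFL insurance: only $150552.14 − $148461.87 = $2090.27 of this check is subject → $2090.27 × 0.0125 = $26.13
Wage garnishment: $3172.05 × 0.025 = $79.30
Roth contribution: $199.21
Total deductions = $285.48 + $253.76 + $52.66 + $118.48 + $57.10 + $26.13 + $79.30 + $199.21 = $1072.12
Net pay = $3172.05 − $1072.12 = $2099.93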